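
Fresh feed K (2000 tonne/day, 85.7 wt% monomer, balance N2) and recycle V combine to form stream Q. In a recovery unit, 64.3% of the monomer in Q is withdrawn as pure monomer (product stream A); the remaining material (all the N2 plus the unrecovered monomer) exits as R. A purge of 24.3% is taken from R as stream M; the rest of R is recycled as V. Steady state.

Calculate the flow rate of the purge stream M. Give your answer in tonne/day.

N2 enters only via K and leaves only via the purge: 2000×0.143 = 0.243×(N2 in R), and the recovery unit passes all N2, so N2 in Q = N2 in R = 1177 tonne/day.
monomer in Q: m_A = 2000×0.857 + (1−0.243)·(1−0.643)·m_A, so m_A = 1714/0.7298 = 2348.7 tonne/day.
R = (1−0.643)×2348.7 + 1177 = 2015.5 tonne/day.
Purge M = 0.243×2015.5 = 489.76 tonne/day.

489.8 tonne/day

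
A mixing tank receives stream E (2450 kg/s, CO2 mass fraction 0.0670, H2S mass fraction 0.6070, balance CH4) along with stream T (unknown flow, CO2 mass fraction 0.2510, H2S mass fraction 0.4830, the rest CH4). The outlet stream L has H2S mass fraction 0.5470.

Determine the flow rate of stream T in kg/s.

Let T be the unknown flow. Total out = 2450 + T.
H2S balance: 1487.1 + 0.483·T = 0.547·(2450 + T)
(0.483 − 0.547)·T = 0.547×2450 − 1487.1 = -147
T = -147 / -0.064 = 2296.9 kg/s

2297 kg/s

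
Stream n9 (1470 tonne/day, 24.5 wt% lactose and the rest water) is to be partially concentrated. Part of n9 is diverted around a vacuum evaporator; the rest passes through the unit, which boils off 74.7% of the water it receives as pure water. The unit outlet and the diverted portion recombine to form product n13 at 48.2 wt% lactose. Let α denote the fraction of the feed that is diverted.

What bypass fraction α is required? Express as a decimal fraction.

All 1470×0.245 = 360.15 tonne/day of lactose reaches n13, so n13 = 360.15/0.482 = 747.2 tonne/day and vapour = 722.8 tonne/day.
The evaporator receives (1−α)·1470 of feed at 0.755 water and removes 0.747 of that water:
0.747×0.755×(1−α)×1470 = 722.8
(1−α) = 722.8/829.06 = 0.8718;  α = 0.1282.

0.128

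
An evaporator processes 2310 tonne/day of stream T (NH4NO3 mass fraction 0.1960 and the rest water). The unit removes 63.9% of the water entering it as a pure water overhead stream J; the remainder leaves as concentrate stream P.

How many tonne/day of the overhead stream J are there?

water entering = 2310×0.804 = 1857.2 tonne/day; overhead removed = 0.639×1857.2 = 1186.8 tonne/day.

1187 tonne/day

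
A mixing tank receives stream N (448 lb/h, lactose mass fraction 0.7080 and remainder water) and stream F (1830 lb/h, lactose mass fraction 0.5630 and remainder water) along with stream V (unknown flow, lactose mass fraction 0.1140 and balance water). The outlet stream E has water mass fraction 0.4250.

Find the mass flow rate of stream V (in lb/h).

81.61 lb/h

Let V be the unknown flow. Total out = 2278 + V.
water balance: 930.53 + 0.886·V = 0.425·(2278 + V)
(0.886 − 0.425)·V = 0.425×2278 − 930.53 = 37.624
V = 37.624 / 0.461 = 81.614 lb/h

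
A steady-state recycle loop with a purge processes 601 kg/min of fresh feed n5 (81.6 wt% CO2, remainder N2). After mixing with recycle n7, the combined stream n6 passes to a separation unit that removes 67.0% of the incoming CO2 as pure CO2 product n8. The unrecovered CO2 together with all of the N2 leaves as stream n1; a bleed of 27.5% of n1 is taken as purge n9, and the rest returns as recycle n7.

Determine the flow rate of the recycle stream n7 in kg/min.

N2 enters only via n5 and leaves only via the purge: 601×0.184 = 0.275×(N2 in n1), and the separation unit passes all N2, so N2 in n6 = N2 in n1 = 402.12 kg/min.
CO2 in n6: m_A = 601×0.816 + (1−0.275)·(1−0.670)·m_A, so m_A = 490.42/0.7608 = 644.65 kg/min.
n1 = (1−0.670)×644.65 + 402.12 = 614.86 kg/min.
Recycle n7 = (1−0.275)×614.86 = 445.77 kg/min.

445.8 kg/min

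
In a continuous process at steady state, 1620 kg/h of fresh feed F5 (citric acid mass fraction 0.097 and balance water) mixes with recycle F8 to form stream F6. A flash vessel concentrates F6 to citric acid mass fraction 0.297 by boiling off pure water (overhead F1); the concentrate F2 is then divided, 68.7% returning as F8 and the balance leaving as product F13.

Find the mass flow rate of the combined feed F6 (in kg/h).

2781 kg/h

Overall citric acid balance (none leaves overhead): citric acid in fresh feed = citric acid in product, i.e. 1620×0.097 = (1−0.687)·F2·0.297.
F2 = 157.14/(0.297×0.313) = 1690.4 kg/h.
Recycle F8 = 0.687×1690.4 = 1161.3 kg/h.
Combined feed F6 = 1620 + 1161.3 = 2781.3 kg/h.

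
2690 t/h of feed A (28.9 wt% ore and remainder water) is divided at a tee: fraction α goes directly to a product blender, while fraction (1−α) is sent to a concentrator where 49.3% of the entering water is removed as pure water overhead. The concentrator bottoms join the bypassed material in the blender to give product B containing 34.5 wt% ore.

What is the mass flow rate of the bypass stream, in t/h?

1444 t/h

All 2690×0.289 = 777.41 t/h of ore reaches B, so B = 777.41/0.345 = 2253.4 t/h and vapour = 436.64 t/h.
The evaporator receives (1−α)·2690 of feed at 0.711 water and removes 0.493 of that water:
0.493×0.711×(1−α)×2690 = 436.64
(1−α) = 436.64/942.91 = 0.4631;  α = 0.5369.
Bypass flow = 0.5369×2690 = 1444.3 t/h.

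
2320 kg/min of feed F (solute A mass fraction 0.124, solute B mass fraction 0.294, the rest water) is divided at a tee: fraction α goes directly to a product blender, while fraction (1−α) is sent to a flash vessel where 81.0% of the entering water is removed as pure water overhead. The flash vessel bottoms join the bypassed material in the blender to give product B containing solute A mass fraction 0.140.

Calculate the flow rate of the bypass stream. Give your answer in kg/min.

1758 kg/min

All 2320×0.124 = 287.68 kg/min of solute A reaches B, so B = 287.68/0.140 = 2054.9 kg/min and vapour = 265.14 kg/min.
The evaporator receives (1−α)·2320 of feed at 0.582 water and removes 0.810 of that water:
0.810×0.582×(1−α)×2320 = 265.14
(1−α) = 265.14/1093.7 = 0.2424;  α = 0.7576.
Bypass flow = 0.7576×2320 = 1757.6 kg/min.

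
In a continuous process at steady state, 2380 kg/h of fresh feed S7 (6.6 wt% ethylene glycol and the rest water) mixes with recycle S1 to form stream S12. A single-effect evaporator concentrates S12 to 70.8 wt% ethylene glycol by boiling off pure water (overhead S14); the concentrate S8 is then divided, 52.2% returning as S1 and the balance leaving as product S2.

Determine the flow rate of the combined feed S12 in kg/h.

Overall ethylene glycol balance (none leaves overhead): ethylene glycol in fresh feed = ethylene glycol in product, i.e. 2380×0.066 = (1−0.522)·S8·0.708.
S8 = 157.08/(0.708×0.478) = 464.15 kg/h.
Recycle S1 = 0.522×464.15 = 242.29 kg/h.
Combined feed S12 = 2380 + 242.29 = 2622.3 kg/h.

2622 kg/h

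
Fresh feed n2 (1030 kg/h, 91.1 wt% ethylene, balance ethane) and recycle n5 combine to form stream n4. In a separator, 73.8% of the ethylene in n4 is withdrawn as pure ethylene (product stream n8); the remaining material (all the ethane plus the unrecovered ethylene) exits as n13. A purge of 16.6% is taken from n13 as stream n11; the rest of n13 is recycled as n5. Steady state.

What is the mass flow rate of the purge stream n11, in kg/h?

ethane enters only via n2 and leaves only via the purge: 1030×0.089 = 0.166×(ethane in n13), and the separator passes all ethane, so ethane in n4 = ethane in n13 = 552.23 kg/h.
ethylene in n4: m_A = 1030×0.911 + (1−0.166)·(1−0.738)·m_A, so m_A = 938.33/0.7815 = 1200.7 kg/h.
n13 = (1−0.738)×1200.7 + 552.23 = 866.81 kg/h.
Purge n11 = 0.166×866.81 = 143.89 kg/h.

143.9 kg/h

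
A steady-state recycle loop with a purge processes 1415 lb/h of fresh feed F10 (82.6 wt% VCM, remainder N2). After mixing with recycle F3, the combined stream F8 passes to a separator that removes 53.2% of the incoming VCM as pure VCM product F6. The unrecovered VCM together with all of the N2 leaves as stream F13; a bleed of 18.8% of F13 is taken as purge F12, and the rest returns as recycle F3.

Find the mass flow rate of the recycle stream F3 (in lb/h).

N2 enters only via F10 and leaves only via the purge: 1415×0.174 = 0.188×(N2 in F13), and the separator passes all N2, so N2 in F8 = N2 in F13 = 1309.6 lb/h.
VCM in F8: m_A = 1415×0.826 + (1−0.188)·(1−0.532)·m_A, so m_A = 1168.8/0.6200 = 1885.2 lb/h.
F13 = (1−0.532)×1885.2 + 1309.6 = 2191.9 lb/h.
Recycle F3 = (1−0.188)×2191.9 = 1779.8 lb/h.

1780 lb/h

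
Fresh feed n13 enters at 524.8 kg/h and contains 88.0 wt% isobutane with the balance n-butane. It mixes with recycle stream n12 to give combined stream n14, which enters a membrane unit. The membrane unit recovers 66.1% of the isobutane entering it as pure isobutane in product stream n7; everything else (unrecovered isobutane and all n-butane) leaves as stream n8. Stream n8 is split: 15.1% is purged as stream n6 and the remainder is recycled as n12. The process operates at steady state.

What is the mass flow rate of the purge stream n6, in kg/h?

n-butane enters only via n13 and leaves only via the purge: 524.8×0.120 = 0.151×(n-butane in n8), and the membrane unit passes all n-butane, so n-butane in n14 = n-butane in n8 = 417.06 kg/h.
isobutane in n14: m_A = 524.8×0.880 + (1−0.151)·(1−0.661)·m_A, so m_A = 461.82/0.7122 = 648.46 kg/h.
n8 = (1−0.661)×648.46 + 417.06 = 636.89 kg/h.
Purge n6 = 0.151×636.89 = 96.17 kg/h.

96.17 kg/h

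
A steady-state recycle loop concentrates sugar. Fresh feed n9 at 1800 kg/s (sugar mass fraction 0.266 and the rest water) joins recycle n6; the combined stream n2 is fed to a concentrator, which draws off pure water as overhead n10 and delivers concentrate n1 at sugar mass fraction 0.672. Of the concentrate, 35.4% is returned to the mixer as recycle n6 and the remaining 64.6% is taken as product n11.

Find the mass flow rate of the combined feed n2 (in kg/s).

Overall sugar balance (none leaves overhead): sugar in fresh feed = sugar in product, i.e. 1800×0.266 = (1−0.354)·n1·0.672.
n1 = 478.8/(0.672×0.646) = 1102.9 kg/s.
Recycle n6 = 0.354×1102.9 = 390.44 kg/s.
Combined feed n2 = 1800 + 390.44 = 2190.4 kg/s.

2190 kg/s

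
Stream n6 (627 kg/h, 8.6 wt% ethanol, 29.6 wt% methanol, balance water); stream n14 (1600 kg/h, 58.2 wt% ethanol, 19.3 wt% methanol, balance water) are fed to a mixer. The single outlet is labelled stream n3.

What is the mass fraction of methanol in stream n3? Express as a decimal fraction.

0.222

Total flow out = 627 + 1600 = 2227 kg/h.
methanol in = 627×0.296 + 1600×0.193 = 494.39 kg/h.
methanol mass fraction in n3 = 494.39/2227 = 0.222.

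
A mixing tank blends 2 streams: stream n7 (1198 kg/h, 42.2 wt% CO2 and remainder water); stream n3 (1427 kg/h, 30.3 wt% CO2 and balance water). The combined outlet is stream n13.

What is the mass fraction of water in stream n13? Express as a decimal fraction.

0.643

Total flow out = 1198 + 1427 = 2625 kg/h.
water in = 1198×0.578 + 1427×0.697 = 1687.1 kg/h.
water mass fraction in n13 = 1687.1/2625 = 0.643.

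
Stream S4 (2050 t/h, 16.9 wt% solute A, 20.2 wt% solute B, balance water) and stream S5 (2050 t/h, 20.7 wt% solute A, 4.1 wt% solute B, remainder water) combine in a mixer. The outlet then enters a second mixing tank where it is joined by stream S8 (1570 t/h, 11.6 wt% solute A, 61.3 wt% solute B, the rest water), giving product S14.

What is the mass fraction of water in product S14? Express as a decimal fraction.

0.574

Overall, product flow = 5670 t/h.
water in = 2050×0.629 + 2050×0.752 + 1570×0.271 = 3256.5 t/h.
water fraction in S14 = 0.574.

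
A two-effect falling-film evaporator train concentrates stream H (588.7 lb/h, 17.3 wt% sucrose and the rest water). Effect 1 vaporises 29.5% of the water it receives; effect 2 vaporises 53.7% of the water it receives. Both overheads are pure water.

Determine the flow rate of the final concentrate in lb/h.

260.8 lb/h

water in feed = 588.7×0.827 = 486.85 lb/h.
After stage 1: water left = (1−0.295)×486.85 = 343.23; stream total = 445.08 lb/h.
After stage 2: water left = (1−0.537)×343.23 = 158.92; final concentrate = 260.76 lb/h.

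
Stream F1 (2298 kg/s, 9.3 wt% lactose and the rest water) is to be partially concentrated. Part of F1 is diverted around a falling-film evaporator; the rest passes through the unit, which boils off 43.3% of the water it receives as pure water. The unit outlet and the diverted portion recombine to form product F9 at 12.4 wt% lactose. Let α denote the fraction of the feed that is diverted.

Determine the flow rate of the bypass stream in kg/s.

All 2298×0.093 = 213.71 kg/s of lactose reaches F9, so F9 = 213.71/0.124 = 1723.5 kg/s and vapour = 574.5 kg/s.
The evaporator receives (1−α)·2298 of feed at 0.907 water and removes 0.433 of that water:
0.433×0.907×(1−α)×2298 = 574.5
(1−α) = 574.5/902.5 = 0.6366;  α = 0.3634.
Bypass flow = 0.3634×2298 = 835.17 kg/s.

835.2 kg/s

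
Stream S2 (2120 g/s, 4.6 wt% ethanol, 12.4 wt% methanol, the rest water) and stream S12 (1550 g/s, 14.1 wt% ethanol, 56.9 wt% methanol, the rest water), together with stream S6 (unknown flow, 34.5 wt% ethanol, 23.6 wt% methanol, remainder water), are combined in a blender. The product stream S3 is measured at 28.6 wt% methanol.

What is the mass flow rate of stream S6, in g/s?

Let S6 be the unknown flow. Total out = 3670 + S6.
methanol balance: 1144.8 + 0.236·S6 = 0.286·(3670 + S6)
(0.236 − 0.286)·S6 = 0.286×3670 − 1144.8 = -95.21
S6 = -95.21 / -0.050 = 1904.2 g/s

1904 g/s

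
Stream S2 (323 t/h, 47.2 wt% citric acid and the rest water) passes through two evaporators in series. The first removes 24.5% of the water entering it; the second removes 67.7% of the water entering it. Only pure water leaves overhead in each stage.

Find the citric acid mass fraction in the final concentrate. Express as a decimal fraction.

0.7857

water in feed = 323×0.528 = 170.54 t/h.
After stage 1: water left = (1−0.245)×170.54 = 128.76; stream total = 281.22 t/h.
After stage 2: water left = (1−0.677)×128.76 = 41.59; final concentrate = 194.05 t/h.
citric acid fraction = 152.46/194.05 = 0.7857.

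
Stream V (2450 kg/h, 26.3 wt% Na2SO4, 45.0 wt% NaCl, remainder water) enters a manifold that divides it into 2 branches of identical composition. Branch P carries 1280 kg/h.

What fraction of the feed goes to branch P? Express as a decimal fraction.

Fraction to P = 1280/2450 = 0.5224.

0.522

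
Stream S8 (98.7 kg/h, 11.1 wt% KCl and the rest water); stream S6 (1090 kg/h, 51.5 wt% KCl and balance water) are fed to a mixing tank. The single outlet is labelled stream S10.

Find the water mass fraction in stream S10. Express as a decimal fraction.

0.5185

Total flow out = 98.7 + 1090 = 1188.7 kg/h.
water in = 98.7×0.889 + 1090×0.485 = 616.39 kg/h.
water mass fraction in S10 = 616.39/1188.7 = 0.5185.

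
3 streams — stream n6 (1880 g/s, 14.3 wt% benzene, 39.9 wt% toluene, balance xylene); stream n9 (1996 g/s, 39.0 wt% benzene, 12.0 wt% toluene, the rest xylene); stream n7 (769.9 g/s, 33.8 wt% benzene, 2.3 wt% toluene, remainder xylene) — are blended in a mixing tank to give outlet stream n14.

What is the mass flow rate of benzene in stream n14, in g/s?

1308 g/s

benzene out = benzene in = 1880×0.143 + 1996×0.390 + 769.9×0.338 = 1307.5 g/s.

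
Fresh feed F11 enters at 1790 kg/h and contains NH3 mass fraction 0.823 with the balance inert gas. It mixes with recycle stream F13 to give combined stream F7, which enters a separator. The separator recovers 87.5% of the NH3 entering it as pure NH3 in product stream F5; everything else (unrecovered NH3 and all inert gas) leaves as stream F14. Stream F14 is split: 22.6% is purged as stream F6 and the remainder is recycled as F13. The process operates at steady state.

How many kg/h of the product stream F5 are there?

NH3 in F7: m_A = 1790×0.823 + (1−0.226)·(1−0.875)·m_A, so m_A = 1473.2/0.9032 = 1631 kg/h.
Product F5 = 0.875×1631 = 1427.1 kg/h.

1427 kg/h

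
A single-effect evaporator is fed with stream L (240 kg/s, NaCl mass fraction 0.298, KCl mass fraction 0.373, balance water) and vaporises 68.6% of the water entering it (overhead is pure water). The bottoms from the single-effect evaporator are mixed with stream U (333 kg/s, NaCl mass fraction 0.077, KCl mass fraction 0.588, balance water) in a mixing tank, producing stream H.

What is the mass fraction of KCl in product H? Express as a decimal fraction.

0.550

Vapour removed = 0.686×0.329×240 = 54.167 kg/s; concentrate = 185.83 kg/s.
KCl reaching the mixer = 89.52 (from concentrate) + 333×0.588 = 285.32 kg/s.
Product flow = 185.83 + 333 = 518.83 kg/s; KCl fraction = 0.550.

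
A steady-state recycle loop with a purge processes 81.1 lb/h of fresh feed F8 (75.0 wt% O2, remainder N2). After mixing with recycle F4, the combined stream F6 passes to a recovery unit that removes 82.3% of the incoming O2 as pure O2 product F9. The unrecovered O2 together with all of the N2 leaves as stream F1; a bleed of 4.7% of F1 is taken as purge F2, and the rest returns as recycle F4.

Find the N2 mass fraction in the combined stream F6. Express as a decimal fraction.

0.8550

N2 enters only via F8 and leaves only via the purge: 81.1×0.250 = 0.047×(N2 in F1), and the recovery unit passes all N2, so N2 in F6 = N2 in F1 = 431.38 lb/h.
O2 in F6: m_A = 81.1×0.750 + (1−0.047)·(1−0.823)·m_A, so m_A = 60.825/0.8313 = 73.167 lb/h.
F6 = 73.167 + 431.38 = 504.55 lb/h.
N2 fraction in F6 = 431.38/504.55 = 0.8550.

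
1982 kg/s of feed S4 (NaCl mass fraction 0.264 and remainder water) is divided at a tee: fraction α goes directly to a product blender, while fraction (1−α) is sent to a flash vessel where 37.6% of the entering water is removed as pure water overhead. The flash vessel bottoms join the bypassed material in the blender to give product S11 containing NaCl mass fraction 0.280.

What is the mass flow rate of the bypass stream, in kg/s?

All 1982×0.264 = 523.25 kg/s of NaCl reaches S11, so S11 = 523.25/0.280 = 1868.7 kg/s and vapour = 113.26 kg/s.
The evaporator receives (1−α)·1982 of feed at 0.736 water and removes 0.376 of that water:
0.376×0.736×(1−α)×1982 = 113.26
(1−α) = 113.26/548.49 = 0.2065;  α = 0.7935.
Bypass flow = 0.7935×1982 = 1572.7 kg/s.

1573 kg/s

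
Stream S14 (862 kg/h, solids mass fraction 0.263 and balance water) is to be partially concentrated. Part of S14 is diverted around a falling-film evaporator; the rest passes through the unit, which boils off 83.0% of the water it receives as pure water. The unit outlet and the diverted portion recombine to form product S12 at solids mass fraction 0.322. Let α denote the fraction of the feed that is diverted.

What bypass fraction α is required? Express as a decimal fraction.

All 862×0.263 = 226.71 kg/h of solids reaches S12, so S12 = 226.71/0.322 = 704.06 kg/h and vapour = 157.94 kg/h.
The evaporator receives (1−α)·862 of feed at 0.737 water and removes 0.830 of that water:
0.830×0.737×(1−α)×862 = 157.94
(1−α) = 157.94/527.29 = 0.2995;  α = 0.7005.

0.700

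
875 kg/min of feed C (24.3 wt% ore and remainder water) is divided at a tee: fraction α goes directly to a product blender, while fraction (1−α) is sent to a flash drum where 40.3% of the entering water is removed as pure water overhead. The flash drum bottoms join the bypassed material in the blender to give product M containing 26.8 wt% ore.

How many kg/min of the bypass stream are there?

607.4 kg/min

All 875×0.243 = 212.62 kg/min of ore reaches M, so M = 212.62/0.268 = 793.38 kg/min and vapour = 81.623 kg/min.
The evaporator receives (1−α)·875 of feed at 0.757 water and removes 0.403 of that water:
0.403×0.757×(1−α)×875 = 81.623
(1−α) = 81.623/266.94 = 0.3058;  α = 0.6942.
Bypass flow = 0.6942×875 = 607.45 kg/min.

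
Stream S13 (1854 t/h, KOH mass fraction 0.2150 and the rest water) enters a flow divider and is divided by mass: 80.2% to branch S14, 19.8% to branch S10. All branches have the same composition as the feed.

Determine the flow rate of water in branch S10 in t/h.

288.2 t/h

Branch S10 total = 0.198×1854 = 367.09 t/h.
water in S10 = 0.785×367.09 = 288.17 t/h.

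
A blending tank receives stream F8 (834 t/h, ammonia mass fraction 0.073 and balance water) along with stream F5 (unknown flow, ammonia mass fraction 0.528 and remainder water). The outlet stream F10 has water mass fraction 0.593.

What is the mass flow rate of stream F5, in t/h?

2302 t/h

Let F5 be the unknown flow. Total out = 834 + F5.
water balance: 773.12 + 0.472·F5 = 0.593·(834 + F5)
(0.472 − 0.593)·F5 = 0.593×834 − 773.12 = -278.56
F5 = -278.56 / -0.121 = 2302.1 t/h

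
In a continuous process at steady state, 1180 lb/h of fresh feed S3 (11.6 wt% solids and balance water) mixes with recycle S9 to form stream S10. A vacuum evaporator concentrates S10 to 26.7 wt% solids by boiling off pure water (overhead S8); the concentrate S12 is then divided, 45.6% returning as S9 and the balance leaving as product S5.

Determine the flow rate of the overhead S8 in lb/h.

667.3 lb/h

Overall solids balance (none leaves overhead): solids in fresh feed = solids in product, i.e. 1180×0.116 = (1−0.456)·S12·0.267.
S12 = 136.88/(0.267×0.544) = 942.39 lb/h.
Recycle S9 = 0.456×942.39 = 429.73 lb/h.
Combined feed S10 = 1180 + 429.73 = 1609.7 lb/h.
Overhead S8 = S10 − S12 = 1609.7 − 942.39 = 667.34 lb/h.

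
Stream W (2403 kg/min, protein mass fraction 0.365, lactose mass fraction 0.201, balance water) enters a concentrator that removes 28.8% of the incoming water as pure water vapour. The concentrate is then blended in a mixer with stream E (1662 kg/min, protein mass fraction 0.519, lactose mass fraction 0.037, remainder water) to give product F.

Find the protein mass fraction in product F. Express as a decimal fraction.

Vapour removed = 0.288×0.434×2403 = 300.36 kg/min; concentrate = 2102.6 kg/min.
protein reaching the mixer = 877.1 (from concentrate) + 1662×0.519 = 1739.7 kg/min.
Product flow = 2102.6 + 1662 = 3764.6 kg/min; protein fraction = 0.462.

0.462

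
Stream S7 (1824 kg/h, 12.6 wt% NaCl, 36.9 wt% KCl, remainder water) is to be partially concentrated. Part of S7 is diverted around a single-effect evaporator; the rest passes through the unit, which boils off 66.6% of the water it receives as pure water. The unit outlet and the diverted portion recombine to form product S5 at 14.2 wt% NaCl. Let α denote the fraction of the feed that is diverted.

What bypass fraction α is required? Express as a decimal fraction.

0.665

All 1824×0.126 = 229.82 kg/h of NaCl reaches S5, so S5 = 229.82/0.142 = 1618.5 kg/h and vapour = 205.52 kg/h.
The evaporator receives (1−α)·1824 of feed at 0.505 water and removes 0.666 of that water:
0.666×0.505×(1−α)×1824 = 205.52
(1−α) = 205.52/613.47 = 0.3350;  α = 0.6650.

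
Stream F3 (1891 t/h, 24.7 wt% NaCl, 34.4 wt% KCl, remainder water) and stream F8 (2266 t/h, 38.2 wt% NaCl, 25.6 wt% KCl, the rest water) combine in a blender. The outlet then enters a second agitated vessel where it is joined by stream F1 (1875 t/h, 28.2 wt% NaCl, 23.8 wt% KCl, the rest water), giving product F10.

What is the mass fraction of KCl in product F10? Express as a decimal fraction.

Overall, product flow = 6032 t/h.
KCl in = 1891×0.344 + 2266×0.256 + 1875×0.238 = 1676.8 t/h.
KCl fraction in F10 = 0.2780.

0.2780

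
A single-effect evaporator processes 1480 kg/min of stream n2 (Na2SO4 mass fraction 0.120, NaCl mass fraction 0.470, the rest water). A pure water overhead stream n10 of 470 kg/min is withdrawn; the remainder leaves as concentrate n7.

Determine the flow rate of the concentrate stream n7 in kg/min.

Concentrate = 1480 − 470 = 1010 kg/min.

1010 kg/min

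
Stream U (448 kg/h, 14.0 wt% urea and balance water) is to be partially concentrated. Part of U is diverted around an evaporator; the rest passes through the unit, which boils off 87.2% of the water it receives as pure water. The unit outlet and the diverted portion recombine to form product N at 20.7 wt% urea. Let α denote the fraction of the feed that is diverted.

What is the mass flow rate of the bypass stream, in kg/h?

All 448×0.140 = 62.72 kg/h of urea reaches N, so N = 62.72/0.207 = 303 kg/h and vapour = 145 kg/h.
The evaporator receives (1−α)·448 of feed at 0.860 water and removes 0.872 of that water:
0.872×0.860×(1−α)×448 = 145
(1−α) = 145/335.96 = 0.4316;  α = 0.5684.
Bypass flow = 0.5684×448 = 254.64 kg/h.

254.6 kg/h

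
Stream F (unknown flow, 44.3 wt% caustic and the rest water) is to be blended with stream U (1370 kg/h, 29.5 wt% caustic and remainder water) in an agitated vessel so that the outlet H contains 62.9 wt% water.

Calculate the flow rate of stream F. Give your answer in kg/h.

Let F be the unknown flow. Total out = 1370 + F.
water balance: 965.85 + 0.557·F = 0.629·(1370 + F)
(0.557 − 0.629)·F = 0.629×1370 − 965.85 = -104.12
F = -104.12 / -0.072 = 1446.1 kg/h

1446 kg/h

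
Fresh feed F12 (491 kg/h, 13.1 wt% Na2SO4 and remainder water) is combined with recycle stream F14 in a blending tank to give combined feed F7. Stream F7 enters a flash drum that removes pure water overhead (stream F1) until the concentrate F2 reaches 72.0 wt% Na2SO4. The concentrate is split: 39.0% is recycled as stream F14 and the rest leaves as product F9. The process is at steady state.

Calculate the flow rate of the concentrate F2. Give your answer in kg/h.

146.5 kg/h

Overall Na2SO4 balance (none leaves overhead): Na2SO4 in fresh feed = Na2SO4 in product, i.e. 491×0.131 = (1−0.390)·F2·0.720.
F2 = 64.321/(0.720×0.610) = 146.45 kg/h.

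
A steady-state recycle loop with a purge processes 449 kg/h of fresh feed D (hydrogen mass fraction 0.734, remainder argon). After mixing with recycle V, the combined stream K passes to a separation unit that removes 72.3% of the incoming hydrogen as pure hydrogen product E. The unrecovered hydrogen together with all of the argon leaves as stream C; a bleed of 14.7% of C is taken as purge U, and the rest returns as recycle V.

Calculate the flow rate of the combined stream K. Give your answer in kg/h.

1244 kg/h

argon enters only via D and leaves only via the purge: 449×0.266 = 0.147×(argon in C), and the separation unit passes all argon, so argon in K = argon in C = 812.48 kg/h.
hydrogen in K: m_A = 449×0.734 + (1−0.147)·(1−0.723)·m_A, so m_A = 329.57/0.7637 = 431.53 kg/h.
K = 431.53 + 812.48 = 1244 kg/h.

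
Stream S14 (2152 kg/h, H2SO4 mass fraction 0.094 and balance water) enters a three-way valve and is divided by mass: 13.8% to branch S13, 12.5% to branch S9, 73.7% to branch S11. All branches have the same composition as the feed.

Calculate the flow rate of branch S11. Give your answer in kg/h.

Branch S11 flow = 0.737×2152 = 1586 kg/h.

1586 kg/h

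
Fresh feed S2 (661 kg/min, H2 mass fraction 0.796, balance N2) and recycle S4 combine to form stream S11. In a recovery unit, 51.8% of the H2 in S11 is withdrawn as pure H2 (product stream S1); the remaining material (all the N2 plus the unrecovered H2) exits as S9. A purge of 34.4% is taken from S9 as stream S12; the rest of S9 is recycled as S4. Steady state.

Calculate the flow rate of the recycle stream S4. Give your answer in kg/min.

500.4 kg/min

N2 enters only via S2 and leaves only via the purge: 661×0.204 = 0.344×(N2 in S9), and the recovery unit passes all N2, so N2 in S11 = N2 in S9 = 391.99 kg/min.
H2 in S11: m_A = 661×0.796 + (1−0.344)·(1−0.518)·m_A, so m_A = 526.16/0.6838 = 769.45 kg/min.
S9 = (1−0.518)×769.45 + 391.99 = 762.86 kg/min.
Recycle S4 = (1−0.344)×762.86 = 500.44 kg/min.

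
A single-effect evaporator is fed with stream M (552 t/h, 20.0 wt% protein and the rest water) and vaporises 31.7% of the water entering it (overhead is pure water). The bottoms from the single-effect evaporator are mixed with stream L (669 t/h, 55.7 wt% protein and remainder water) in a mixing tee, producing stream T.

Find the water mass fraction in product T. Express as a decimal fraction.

Vapour removed = 0.317×0.800×552 = 139.99 t/h; concentrate = 412.01 t/h.
water reaching the mixer = 301.61 (from concentrate) + 669×0.443 = 597.98 t/h.
Product flow = 412.01 + 669 = 1081 t/h; water fraction = 0.553.

0.553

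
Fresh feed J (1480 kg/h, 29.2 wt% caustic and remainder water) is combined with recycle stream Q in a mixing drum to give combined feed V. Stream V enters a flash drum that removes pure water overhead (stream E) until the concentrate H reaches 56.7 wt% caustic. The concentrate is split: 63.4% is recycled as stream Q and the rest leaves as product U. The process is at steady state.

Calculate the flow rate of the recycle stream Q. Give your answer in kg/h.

1320 kg/h

Overall caustic balance (none leaves overhead): caustic in fresh feed = caustic in product, i.e. 1480×0.292 = (1−0.634)·H·0.567.
H = 432.16/(0.567×0.366) = 2082.5 kg/h.
Recycle Q = 0.634×2082.5 = 1320.3 kg/h.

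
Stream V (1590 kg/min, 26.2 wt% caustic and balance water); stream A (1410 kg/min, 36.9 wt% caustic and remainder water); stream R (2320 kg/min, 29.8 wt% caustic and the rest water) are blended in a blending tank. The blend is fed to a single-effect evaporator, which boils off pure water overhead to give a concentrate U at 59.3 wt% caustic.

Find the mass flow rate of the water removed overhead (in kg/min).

2574 kg/min

caustic entering = 1590×0.262 + 1410×0.369 + 2320×0.298 = 1628.2 kg/min.
All caustic reports to U, so U = 1628.2/0.593 = 2745.8 kg/min.
Total feed = 5320 kg/min; overhead = 5320 − 2745.8 = 2574.2 kg/min.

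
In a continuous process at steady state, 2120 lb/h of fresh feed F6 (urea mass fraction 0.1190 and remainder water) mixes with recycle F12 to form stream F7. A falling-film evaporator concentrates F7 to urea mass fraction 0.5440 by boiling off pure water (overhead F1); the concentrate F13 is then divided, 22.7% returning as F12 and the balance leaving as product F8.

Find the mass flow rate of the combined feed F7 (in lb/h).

Overall urea balance (none leaves overhead): urea in fresh feed = urea in product, i.e. 2120×0.119 = (1−0.227)·F13·0.544.
F13 = 252.28/(0.544×0.773) = 599.94 lb/h.
Recycle F12 = 0.227×599.94 = 136.19 lb/h.
Combined feed F7 = 2120 + 136.19 = 2256.2 lb/h.

2256 lb/h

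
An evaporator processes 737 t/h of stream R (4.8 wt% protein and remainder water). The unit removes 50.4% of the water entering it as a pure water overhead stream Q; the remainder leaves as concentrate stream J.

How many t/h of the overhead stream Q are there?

353.6 t/h

water entering = 737×0.952 = 701.62 t/h; overhead removed = 0.504×701.62 = 353.62 t/h.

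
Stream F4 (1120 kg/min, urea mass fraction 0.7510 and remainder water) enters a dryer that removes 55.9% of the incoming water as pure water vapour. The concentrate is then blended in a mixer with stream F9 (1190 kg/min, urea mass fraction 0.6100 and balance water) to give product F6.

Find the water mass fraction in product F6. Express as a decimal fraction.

0.2725

Vapour removed = 0.559×0.249×1120 = 155.89 kg/min; concentrate = 964.11 kg/min.
water reaching the mixer = 122.99 (from concentrate) + 1190×0.390 = 587.09 kg/min.
Product flow = 964.11 + 1190 = 2154.1 kg/min; water fraction = 0.2725.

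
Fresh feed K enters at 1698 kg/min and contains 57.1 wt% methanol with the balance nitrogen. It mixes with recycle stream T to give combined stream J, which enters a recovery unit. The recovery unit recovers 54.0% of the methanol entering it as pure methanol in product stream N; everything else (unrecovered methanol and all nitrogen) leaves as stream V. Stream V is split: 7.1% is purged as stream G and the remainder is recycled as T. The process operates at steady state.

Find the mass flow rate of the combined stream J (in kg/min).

nitrogen enters only via K and leaves only via the purge: 1698×0.429 = 0.071×(nitrogen in V), and the recovery unit passes all nitrogen, so nitrogen in J = nitrogen in V = 10260 kg/min.
methanol in J: m_A = 1698×0.571 + (1−0.071)·(1−0.540)·m_A, so m_A = 969.56/0.5727 = 1693.1 kg/min.
J = 1693.1 + 10260 = 11953 kg/min.

11950 kg/min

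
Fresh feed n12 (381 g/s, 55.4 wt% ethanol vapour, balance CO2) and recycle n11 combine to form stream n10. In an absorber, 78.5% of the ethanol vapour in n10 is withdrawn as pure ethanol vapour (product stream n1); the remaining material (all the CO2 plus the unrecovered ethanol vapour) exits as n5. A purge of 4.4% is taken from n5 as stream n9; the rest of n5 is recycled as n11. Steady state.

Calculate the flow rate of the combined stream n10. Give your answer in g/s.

4128 g/s

CO2 enters only via n12 and leaves only via the purge: 381×0.446 = 0.044×(CO2 in n5), and the absorber passes all CO2, so CO2 in n10 = CO2 in n5 = 3862 g/s.
ethanol vapour in n10: m_A = 381×0.554 + (1−0.044)·(1−0.785)·m_A, so m_A = 211.07/0.7945 = 265.68 g/s.
n10 = 265.68 + 3862 = 4127.6 g/s.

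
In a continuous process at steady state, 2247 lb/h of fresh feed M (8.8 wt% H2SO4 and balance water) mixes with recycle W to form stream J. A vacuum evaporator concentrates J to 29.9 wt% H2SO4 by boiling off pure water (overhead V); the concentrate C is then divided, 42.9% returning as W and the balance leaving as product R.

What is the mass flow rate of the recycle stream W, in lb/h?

Overall H2SO4 balance (none leaves overhead): H2SO4 in fresh feed = H2SO4 in product, i.e. 2247×0.088 = (1−0.429)·C·0.299.
C = 197.74/(0.299×0.571) = 1158.2 lb/h.
Recycle W = 0.429×1158.2 = 496.86 lb/h.

496.9 lb/h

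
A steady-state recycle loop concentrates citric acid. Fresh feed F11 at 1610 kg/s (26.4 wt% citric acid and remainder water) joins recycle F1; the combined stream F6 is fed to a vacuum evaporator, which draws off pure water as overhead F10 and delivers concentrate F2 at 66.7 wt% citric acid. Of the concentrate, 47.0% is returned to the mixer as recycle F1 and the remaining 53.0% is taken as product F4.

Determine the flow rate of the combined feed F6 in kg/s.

Overall citric acid balance (none leaves overhead): citric acid in fresh feed = citric acid in product, i.e. 1610×0.264 = (1−0.470)·F2·0.667.
F2 = 425.04/(0.667×0.530) = 1202.3 kg/s.
Recycle F1 = 0.470×1202.3 = 565.1 kg/s.
Combined feed F6 = 1610 + 565.1 = 2175.1 kg/s.

2175 kg/s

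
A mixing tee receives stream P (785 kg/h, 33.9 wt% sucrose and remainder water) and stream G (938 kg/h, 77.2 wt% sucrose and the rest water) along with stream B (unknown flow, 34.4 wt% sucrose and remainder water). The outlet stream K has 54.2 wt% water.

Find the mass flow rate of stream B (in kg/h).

1764 kg/h

Let B be the unknown flow. Total out = 1723 + B.
water balance: 732.75 + 0.656·B = 0.542·(1723 + B)
(0.656 − 0.542)·B = 0.542×1723 − 732.75 = 201.12
B = 201.12 / 0.114 = 1764.2 kg/h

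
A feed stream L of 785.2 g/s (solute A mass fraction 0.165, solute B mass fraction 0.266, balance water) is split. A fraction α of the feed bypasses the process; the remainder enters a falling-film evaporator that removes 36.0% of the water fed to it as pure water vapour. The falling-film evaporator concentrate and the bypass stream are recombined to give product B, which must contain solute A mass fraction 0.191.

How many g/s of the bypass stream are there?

All 785.2×0.165 = 129.56 g/s of solute A reaches B, so B = 129.56/0.191 = 678.31 g/s and vapour = 106.89 g/s.
The evaporator receives (1−α)·785.2 of feed at 0.569 water and removes 0.360 of that water:
0.360×0.569×(1−α)×785.2 = 106.89
(1−α) = 106.89/160.84 = 0.6645;  α = 0.3355.
Bypass flow = 0.3355×785.2 = 263.4 g/s.

263.4 g/s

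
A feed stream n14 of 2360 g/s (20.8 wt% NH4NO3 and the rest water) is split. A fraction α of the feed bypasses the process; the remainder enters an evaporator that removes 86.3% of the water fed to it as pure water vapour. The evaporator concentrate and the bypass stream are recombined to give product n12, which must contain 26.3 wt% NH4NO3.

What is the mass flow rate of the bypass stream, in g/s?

All 2360×0.208 = 490.88 g/s of NH4NO3 reaches n12, so n12 = 490.88/0.263 = 1866.5 g/s and vapour = 493.54 g/s.
The evaporator receives (1−α)·2360 of feed at 0.792 water and removes 0.863 of that water:
0.863×0.792×(1−α)×2360 = 493.54
(1−α) = 493.54/1613.1 = 0.3060;  α = 0.6940.
Bypass flow = 0.6940×2360 = 1637.9 g/s.

1638 g/s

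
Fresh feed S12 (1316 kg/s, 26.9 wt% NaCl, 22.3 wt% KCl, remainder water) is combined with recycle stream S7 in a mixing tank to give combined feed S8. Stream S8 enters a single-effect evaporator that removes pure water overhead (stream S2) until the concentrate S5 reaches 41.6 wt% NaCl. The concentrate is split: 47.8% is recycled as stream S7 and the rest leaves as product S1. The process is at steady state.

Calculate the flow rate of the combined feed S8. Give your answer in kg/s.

Overall NaCl balance (none leaves overhead): NaCl in fresh feed = NaCl in product, i.e. 1316×0.269 = (1−0.478)·S5·0.416.
S5 = 354/(0.416×0.522) = 1630.2 kg/s.
Recycle S7 = 0.478×1630.2 = 779.24 kg/s.
Combined feed S8 = 1316 + 779.24 = 2095.2 kg/s.

2095 kg/s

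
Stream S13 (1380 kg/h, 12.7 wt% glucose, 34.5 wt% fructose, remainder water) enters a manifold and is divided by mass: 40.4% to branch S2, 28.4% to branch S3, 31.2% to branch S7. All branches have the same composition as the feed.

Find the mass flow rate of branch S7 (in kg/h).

430.6 kg/h

Branch S7 flow = 0.312×1380 = 430.56 kg/h.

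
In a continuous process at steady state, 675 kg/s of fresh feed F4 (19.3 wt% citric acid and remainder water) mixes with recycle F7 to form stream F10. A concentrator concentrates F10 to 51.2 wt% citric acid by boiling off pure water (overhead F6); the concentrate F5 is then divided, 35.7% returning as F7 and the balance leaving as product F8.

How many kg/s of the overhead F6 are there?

420.6 kg/s

Overall citric acid balance (none leaves overhead): citric acid in fresh feed = citric acid in product, i.e. 675×0.193 = (1−0.357)·F5·0.512.
F5 = 130.28/(0.512×0.643) = 395.71 kg/s.
Recycle F7 = 0.357×395.71 = 141.27 kg/s.
Combined feed F10 = 675 + 141.27 = 816.27 kg/s.
Overhead F6 = F10 − F5 = 816.27 − 395.71 = 420.56 kg/s.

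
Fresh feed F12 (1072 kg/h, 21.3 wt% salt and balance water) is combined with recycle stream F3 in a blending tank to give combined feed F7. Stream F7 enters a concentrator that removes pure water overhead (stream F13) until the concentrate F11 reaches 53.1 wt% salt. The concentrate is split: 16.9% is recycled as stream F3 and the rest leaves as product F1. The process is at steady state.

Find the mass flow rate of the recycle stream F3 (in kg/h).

Overall salt balance (none leaves overhead): salt in fresh feed = salt in product, i.e. 1072×0.213 = (1−0.169)·F11·0.531.
F11 = 228.34/(0.531×0.831) = 517.46 kg/h.
Recycle F3 = 0.169×517.46 = 87.451 kg/h.

87.45 kg/h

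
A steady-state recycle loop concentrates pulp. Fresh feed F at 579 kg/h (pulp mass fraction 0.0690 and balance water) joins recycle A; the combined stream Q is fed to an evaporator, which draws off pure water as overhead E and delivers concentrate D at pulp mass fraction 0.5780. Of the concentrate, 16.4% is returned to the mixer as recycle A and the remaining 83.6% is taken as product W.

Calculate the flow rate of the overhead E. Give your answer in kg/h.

509.9 kg/h

Overall pulp balance (none leaves overhead): pulp in fresh feed = pulp in product, i.e. 579×0.069 = (1−0.164)·D·0.578.
D = 39.951/(0.578×0.836) = 82.679 kg/h.
Recycle A = 0.164×82.679 = 13.559 kg/h.
Combined feed Q = 579 + 13.559 = 592.56 kg/h.
Overhead E = Q − D = 592.56 − 82.679 = 509.88 kg/h.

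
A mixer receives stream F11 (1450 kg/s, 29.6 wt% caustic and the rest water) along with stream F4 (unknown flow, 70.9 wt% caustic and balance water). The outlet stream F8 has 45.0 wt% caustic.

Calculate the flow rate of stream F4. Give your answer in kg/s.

Let F4 be the unknown flow. Total out = 1450 + F4.
caustic balance: 429.2 + 0.709·F4 = 0.450·(1450 + F4)
(0.709 − 0.450)·F4 = 0.450×1450 − 429.2 = 223.3
F4 = 223.3 / 0.259 = 862.16 kg/s

862.2 kg/s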